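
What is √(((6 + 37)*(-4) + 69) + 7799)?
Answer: 4*√481 ≈ 87.727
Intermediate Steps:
√(((6 + 37)*(-4) + 69) + 7799) = √((43*(-4) + 69) + 7799) = √((-172 + 69) + 7799) = √(-103 + 7799) = √7696 = 4*√481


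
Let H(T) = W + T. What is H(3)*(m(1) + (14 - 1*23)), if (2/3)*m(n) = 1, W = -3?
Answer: 0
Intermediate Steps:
m(n) = 3/2 (m(n) = (3/2)*1 = 3/2)
H(T) = -3 + T
H(3)*(m(1) + (14 - 1*23)) = (-3 + 3)*(3/2 + (14 - 1*23)) = 0*(3/2 + (14 - 23)) = 0*(3/2 - 9) = 0*(-15/2) = 0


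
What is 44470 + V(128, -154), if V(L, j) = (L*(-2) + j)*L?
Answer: -8010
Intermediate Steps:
V(L, j) = L*(j - 2*L) (V(L, j) = (-2*L + j)*L = (j - 2*L)*L = L*(j - 2*L))
44470 + V(128, -154) = 44470 + 128*(-154 - 2*128) = 44470 + 128*(-154 - 256) = 44470 + 128*(-410) = 44470 - 52480 = -8010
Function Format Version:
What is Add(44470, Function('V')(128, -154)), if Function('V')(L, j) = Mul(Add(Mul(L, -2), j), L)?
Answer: -8010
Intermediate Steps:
Function('V')(L, j) = Mul(L, Add(j, Mul(-2, L))) (Function('V')(L, j) = Mul(Add(Mul(-2, L), j), L) = Mul(Add(j, Mul(-2, L)), L) = Mul(L, Add(j, Mul(-2, L))))
Add(44470, Function('V')(128, -154)) = Add(44470, Mul(128, Add(-154, Mul(-2, 128)))) = Add(44470, Mul(128, Add(-154, -256))) = Add(44470, Mul(128, -410)) = Add(44470, -52480) = -8010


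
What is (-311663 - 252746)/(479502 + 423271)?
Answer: -564409/902773 ≈ -0.62519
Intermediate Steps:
(-311663 - 252746)/(479502 + 423271) = -564409/902773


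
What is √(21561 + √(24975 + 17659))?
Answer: √(21561 + √42634) ≈ 147.54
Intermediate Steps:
√(21561 + √(24975 + 17659)) = √(21561 + √42634)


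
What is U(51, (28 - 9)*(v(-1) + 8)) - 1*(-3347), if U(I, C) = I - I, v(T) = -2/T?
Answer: 3347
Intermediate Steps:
U(I, C) = 0
U(51, (28 - 9)*(v(-1) + 8)) - 1*(-3347) = 0 - 1*(-3347) = 0 + 3347 = 3347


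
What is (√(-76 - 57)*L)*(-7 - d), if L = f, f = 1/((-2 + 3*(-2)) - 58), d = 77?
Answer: 14*I*√133/11 ≈ 14.678*I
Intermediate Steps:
f = -1/66 (f = 1/((-2 - 6) - 58) = 1/(-8 - 58) = 1/(-66) = -1/66 ≈ -0.015152)
L = -1/66 ≈ -0.015152
(√(-76 - 57)*L)*(-7 - d) = (√(-76 - 57)*(-1/66))*(-7 - 1*77) = (√(-133)*(-1/66))*(-7 - 77) = ((I*√133)*(-1/66))*(-84) = -I*√133/66*(-84) = 14*I*√133/11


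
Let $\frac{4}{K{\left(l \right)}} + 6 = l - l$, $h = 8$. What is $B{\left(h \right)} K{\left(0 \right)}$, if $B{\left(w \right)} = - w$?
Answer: $\frac{16}{3} \approx 5.3333$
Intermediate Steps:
$K{\left(l \right)} = - \frac{2}{3}$ ($K{\left(l \right)} = \frac{4}{-6 + \left(l - l\right)} = \frac{4}{-6 + 0} = \frac{4}{-6} = 4 \left(- \frac{1}{6}\right) = - \frac{2}{3}$)
$B{\left(h \right)} K{\left(0 \right)} = \left(-1\right) 8 \left(- \frac{2}{3}\right) = \left(-8\right) \left(- \frac{2}{3}\right) = \frac{16}{3}$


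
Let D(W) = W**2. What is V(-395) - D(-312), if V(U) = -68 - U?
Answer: -97017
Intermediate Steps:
V(-395) - D(-312) = (-68 - 1*(-395)) - 1*(-312)**2 = (-68 + 395) - 1*97344 = 327 - 97344 = -97017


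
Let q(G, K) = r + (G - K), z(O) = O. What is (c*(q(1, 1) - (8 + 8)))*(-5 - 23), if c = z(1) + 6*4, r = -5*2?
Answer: 18200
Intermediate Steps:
r = -10
c = 25 (c = 1 + 6*4 = 1 + 24 = 25)
q(G, K) = -10 + G - K (q(G, K) = -10 + (G - K) = -10 + G - K)
(c*(q(1, 1) - (8 + 8)))*(-5 - 23) = (25*((-10 + 1 - 1*1) - (8 + 8)))*(-5 - 23) = (25*((-10 + 1 - 1) - 1*16))*(-28) = (25*(-10 - 16))*(-28) = (25*(-26))*(-28) = -650*(-28) = 18200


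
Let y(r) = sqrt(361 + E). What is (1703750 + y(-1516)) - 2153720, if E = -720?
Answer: -449970 + I*sqrt(359) ≈ -4.4997e+5 + 18.947*I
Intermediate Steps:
y(r) = I*sqrt(359) (y(r) = sqrt(361 - 720) = sqrt(-359) = I*sqrt(359))
(1703750 + y(-1516)) - 2153720 = (1703750 + I*sqrt(359)) - 2153720 = -449970 + I*sqrt(359)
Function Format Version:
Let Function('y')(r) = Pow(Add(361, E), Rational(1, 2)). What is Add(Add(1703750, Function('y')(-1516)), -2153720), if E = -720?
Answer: Add(-449970, Mul(I, Pow(359, Rational(1, 2)))) ≈ Add(-4.4997e+5, Mul(18.947, I))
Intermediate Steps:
Function('y')(r) = Mul(I, Pow(359, Rational(1, 2))) (Function('y')(r) = Pow(Add(361, -720), Rational(1, 2)) = Pow(-359, Rational(1, 2)) = Mul(I, Pow(359, Rational(1, 2))))
Add(Add(1703750, Function('y')(-1516)), -2153720) = Add(Add(1703750, Mul(I, Pow(359, Rational(1, 2)))), -2153720) = Add(-449970, Mul(I, Pow(359, Rational(1, 2))))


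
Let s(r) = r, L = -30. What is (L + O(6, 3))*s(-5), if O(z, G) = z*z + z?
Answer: -60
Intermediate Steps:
O(z, G) = z + z² (O(z, G) = z² + z = z + z²)
(L + O(6, 3))*s(-5) = (-30 + 6*(1 + 6))*(-5) = (-30 + 6*7)*(-5) = (-30 + 42)*(-5) = 12*(-5) = -60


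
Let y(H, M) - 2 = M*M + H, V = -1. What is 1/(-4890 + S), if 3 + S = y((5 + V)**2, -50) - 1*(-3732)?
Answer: 1/1357 ≈ 0.00073692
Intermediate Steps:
y(H, M) = 2 + H + M**2 (y(H, M) = 2 + (M*M + H) = 2 + (M**2 + H) = 2 + (H + M**2) = 2 + H + M**2)
S = 6247 (S = -3 + ((2 + (5 - 1)**2 + (-50)**2) - 1*(-3732)) = -3 + ((2 + 4**2 + 2500) + 3732) = -3 + ((2 + 16 + 2500) + 3732) = -3 + (2518 + 3732) = -3 + 6250 = 6247)
1/(-4890 + S) = 1/(-4890 + 6247) = 1/1357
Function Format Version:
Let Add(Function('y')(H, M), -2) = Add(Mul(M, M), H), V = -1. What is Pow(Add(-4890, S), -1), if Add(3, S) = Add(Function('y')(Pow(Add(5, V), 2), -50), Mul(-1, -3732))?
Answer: Rational(1, 1357) ≈ 0.00073692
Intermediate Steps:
Function('y')(H, M) = Add(2, H, Pow(M, 2)) (Function('y')(H, M) = Add(2, Add(Mul(M, M), H)) = Add(2, Add(Pow(M, 2), H)) = Add(2, Add(H, Pow(M, 2))) = Add(2, H, Pow(M, 2)))
S = 6247 (S = Add(-3, Add(Add(2, Pow(Add(5, -1), 2), Pow(-50, 2)), Mul(-1, -3732))) = Add(-3, Add(Add(2, Pow(4, 2), 2500), 3732)) = Add(-3, Add(Add(2, 16, 2500), 3732)) = Add(-3, Add(2518, 3732)) = Add(-3, 6250) = 6247)
Pow(Add(-4890, S), -1) = Pow(Add(-4890, 6247), -1) = Pow(1357, -1) = Rational(1, 1357)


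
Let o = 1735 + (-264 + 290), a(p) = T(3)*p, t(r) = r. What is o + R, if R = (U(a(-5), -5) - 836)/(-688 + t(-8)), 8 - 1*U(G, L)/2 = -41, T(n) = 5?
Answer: 204399/116 ≈ 1762.1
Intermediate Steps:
a(p) = 5*p
o = 1761 (o = 1735 + 26 = 1761)
U(G, L) = 98 (U(G, L) = 16 - 2*(-41) = 16 + 82 = 98)
R = 123/116 (R = (98 - 836)/(-688 - 8) = -738/(-696) = -738*(-1/696) = 123/116 ≈ 1.0603)
o + R = 1761 + 123/116 = 204399/116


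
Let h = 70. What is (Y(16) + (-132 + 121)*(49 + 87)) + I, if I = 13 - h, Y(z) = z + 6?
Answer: -1531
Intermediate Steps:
Y(z) = 6 + z
I = -57 (I = 13 - 1*70 = 13 - 70 = -57)
(Y(16) + (-132 + 121)*(49 + 87)) + I = ((6 + 16) + (-132 + 121)*(49 + 87)) - 57 = (22 - 11*136) - 57 = (22 - 1496) - 57 = -1474 - 57 = -1531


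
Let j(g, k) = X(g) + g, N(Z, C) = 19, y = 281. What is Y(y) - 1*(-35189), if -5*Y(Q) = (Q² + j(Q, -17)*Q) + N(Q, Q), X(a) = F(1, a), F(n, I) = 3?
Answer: 17161/5 ≈ 3432.2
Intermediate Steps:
X(a) = 3
j(g, k) = 3 + g
Y(Q) = -19/5 - Q²/5 - Q*(3 + Q)/5 (Y(Q) = -((Q² + (3 + Q)*Q) + 19)/5 = -((Q² + Q*(3 + Q)) + 19)/5 = -(19 + Q² + Q*(3 + Q))/5 = -19/5 - Q²/5 - Q*(3 + Q)/5)
Y(y) - 1*(-35189) = (-19/5 - ⅕*281² - ⅕*281*(3 + 281)) - 1*(-35189) = (-19/5 - ⅕*78961 - ⅕*281*284) + 35189 = (-19/5 - 78961/5 - 79804/5) + 35189 = -158784/5 + 35189 = 17161/5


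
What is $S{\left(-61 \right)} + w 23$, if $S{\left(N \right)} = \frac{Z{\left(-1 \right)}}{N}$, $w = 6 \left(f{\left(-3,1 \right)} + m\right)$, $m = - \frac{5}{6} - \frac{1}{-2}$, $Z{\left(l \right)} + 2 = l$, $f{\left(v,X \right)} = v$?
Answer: $- \frac{28057}{61} \approx -459.95$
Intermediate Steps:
$Z{\left(l \right)} = -2 + l$
$m = - \frac{1}{3}$ ($m = \left(-5\right) \frac{1}{6} - - \frac{1}{2} = - \frac{5}{6} + \frac{1}{2} = - \frac{1}{3} \approx -0.33333$)
$w = -20$ ($w = 6 \left(-3 - \frac{1}{3}\right) = 6 \left(- \frac{10}{3}\right) = -20$)
$S{\left(N \right)} = - \frac{3}{N}$ ($S{\left(N \right)} = \frac{-2 - 1}{N} = - \frac{3}{N}$)
$S{\left(-61 \right)} + w 23 = - \frac{3}{-61} - 460 = \left(-3\right) \left(- \frac{1}{61}\right) - 460 = \frac{3}{61} - 460 = - \frac{28057}{61}$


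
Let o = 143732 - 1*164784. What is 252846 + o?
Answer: 231794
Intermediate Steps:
o = -21052 (o = 143732 - 164784 = -21052)
252846 + o = 252846 - 21052 = 231794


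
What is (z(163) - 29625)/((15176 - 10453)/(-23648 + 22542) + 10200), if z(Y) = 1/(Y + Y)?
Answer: -5340735197/1838065751 ≈ -2.9056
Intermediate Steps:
z(Y) = 1/(2*Y)
(z(163) - 29625)/((15176 - 10453)/(-23648 + 22542) + 10200) = ((½)/163 - 29625)/((15176 - 10453)/(-23648 + 22542) + 10200) = ((½)*(1/163) - 29625)/(4723/(-1106) + 10200) = (1/326 - 29625)/(4723*(-1/1106) + 10200) = -9657749/(326*(-4723/1106 + 10200)) = -9657749/(326*11276477/1106) = -9657749/326*1106/11276477 = -5340735197/1838065751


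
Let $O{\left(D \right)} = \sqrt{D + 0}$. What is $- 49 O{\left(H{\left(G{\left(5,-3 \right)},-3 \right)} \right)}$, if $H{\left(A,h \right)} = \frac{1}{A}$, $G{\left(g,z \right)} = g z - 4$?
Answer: $- \frac{49 i \sqrt{19}}{19} \approx - 11.241 i$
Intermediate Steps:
$G{\left(g,z \right)} = -4 + g z$
$O{\left(D \right)} = \sqrt{D}$
$- 49 O{\left(H{\left(G{\left(5,-3 \right)},-3 \right)} \right)} = - 49 \sqrt{\frac{1}{-4 + 5 \left(-3\right)}} = - 49 \sqrt{\frac{1}{-4 - 15}} = - 49 \sqrt{\frac{1}{-19}} = - 49 \sqrt{- \frac{1}{19}} = - 49 \frac{i \sqrt{19}}{19} = - \frac{49 i \sqrt{19}}{19}$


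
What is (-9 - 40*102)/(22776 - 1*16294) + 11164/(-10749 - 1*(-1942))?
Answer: -108376871/57086974 ≈ -1.8985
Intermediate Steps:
(-9 - 40*102)/(22776 - 1*16294) + 11164/(-10749 - 1*(-1942)) = (-9 - 4080)/(22776 - 16294) + 11164/(-10749 + 1942) = -4089/6482 + 11164/(-8807) = -4089*1/6482 + 11164*(-1/8807) = -4089/6482 - 11164/8807 = -108376871/57086974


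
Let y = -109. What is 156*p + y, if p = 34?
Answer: 5195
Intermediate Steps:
156*p + y = 156*34 - 109 = 5304 - 109 = 5195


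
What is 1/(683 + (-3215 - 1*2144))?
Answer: -1/4676 ≈ -0.00021386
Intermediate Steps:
1/(683 + (-3215 - 1*2144)) = 1/(683 + (-3215 - 2144)) = 1/(683 - 5359) = 1/(-4676) = -1/4676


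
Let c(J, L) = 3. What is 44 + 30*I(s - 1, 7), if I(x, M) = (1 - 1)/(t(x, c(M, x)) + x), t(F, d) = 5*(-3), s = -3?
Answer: 44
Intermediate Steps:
t(F, d) = -15
I(x, M) = 0 (I(x, M) = (1 - 1)/(-15 + x) = 0/(-15 + x) = 0)
44 + 30*I(s - 1, 7) = 44 + 30*0 = 44 + 0 = 44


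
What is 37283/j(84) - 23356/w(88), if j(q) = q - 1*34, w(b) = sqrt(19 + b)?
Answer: 37283/50 - 23356*sqrt(107)/107 ≈ -1512.3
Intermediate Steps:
j(q) = -34 + q (j(q) = q - 34 = -34 + q)
37283/j(84) - 23356/w(88) = 37283/(-34 + 84) - 23356/sqrt(19 + 88) = 37283/50 - 23356*sqrt(107)/107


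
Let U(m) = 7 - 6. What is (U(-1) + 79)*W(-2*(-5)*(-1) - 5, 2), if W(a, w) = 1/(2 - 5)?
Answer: -80/3 ≈ -26.667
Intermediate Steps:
W(a, w) = -1/3 (W(a, w) = 1/(-3) = -1/3)
U(m) = 1
(U(-1) + 79)*W(-2*(-5)*(-1) - 5, 2) = (1 + 79)*(-1/3) = 80*(-1/3) = -80/3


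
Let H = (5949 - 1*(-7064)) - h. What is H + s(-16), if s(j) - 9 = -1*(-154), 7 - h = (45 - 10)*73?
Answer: 15724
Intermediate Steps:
h = -2548 (h = 7 - (45 - 10)*73 = 7 - 35*73 = 7 - 1*2555 = 7 - 2555 = -2548)
H = 15561 (H = (5949 - 1*(-7064)) - 1*(-2548) = (5949 + 7064) + 2548 = 13013 + 2548 = 15561)
s(j) = 163 (s(j) = 9 - 1*(-154) = 9 + 154 = 163)
H + s(-16) = 15561 + 163 = 15724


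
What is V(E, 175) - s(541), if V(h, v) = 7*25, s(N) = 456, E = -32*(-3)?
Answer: -281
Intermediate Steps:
E = 96
V(h, v) = 175
V(E, 175) - s(541) = 175 - 1*456 = 175 - 456 = -281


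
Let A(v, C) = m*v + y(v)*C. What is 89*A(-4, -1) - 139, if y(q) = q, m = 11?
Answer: -3699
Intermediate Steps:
A(v, C) = 11*v + C*v (A(v, C) = 11*v + v*C = 11*v + C*v)
89*A(-4, -1) - 139 = 89*(-4*(11 - 1)) - 139 = 89*(-4*10) - 139 = 89*(-40) - 139 = -3560 - 139 = -3699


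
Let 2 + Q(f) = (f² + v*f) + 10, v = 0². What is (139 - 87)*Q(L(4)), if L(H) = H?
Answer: 1248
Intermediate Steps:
v = 0
Q(f) = 8 + f² (Q(f) = -2 + ((f² + 0*f) + 10) = -2 + ((f² + 0) + 10) = -2 + (f² + 10) = -2 + (10 + f²) = 8 + f²)
(139 - 87)*Q(L(4)) = (139 - 87)*(8 + 4²) = 52*(8 + 16) = 52*24 = 1248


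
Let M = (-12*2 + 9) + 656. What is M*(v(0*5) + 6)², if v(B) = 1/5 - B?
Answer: 616001/25 ≈ 24640.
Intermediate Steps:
v(B) = ⅕ - B
M = 641 (M = (-24 + 9) + 656 = -15 + 656 = 641)
M*(v(0*5) + 6)² = 641*((⅕ - 0*5) + 6)² = 641*((⅕ - 1*0) + 6)² = 641*((⅕ + 0) + 6)² = 641*(⅕ + 6)² = 641*(31/5)² = 641*(961/25) = 616001/25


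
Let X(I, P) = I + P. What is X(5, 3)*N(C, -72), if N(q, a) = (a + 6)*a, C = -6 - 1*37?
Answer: 38016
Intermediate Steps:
C = -43 (C = -6 - 37 = -43)
N(q, a) = a*(6 + a) (N(q, a) = (6 + a)*a = a*(6 + a))
X(5, 3)*N(C, -72) = (5 + 3)*(-72*(6 - 72)) = 8*(-72*(-66)) = 8*4752 = 38016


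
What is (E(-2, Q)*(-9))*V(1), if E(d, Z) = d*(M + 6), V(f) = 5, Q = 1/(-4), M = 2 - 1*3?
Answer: 450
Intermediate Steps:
M = -1 (M = 2 - 3 = -1)
Q = -1/4 ≈ -0.25000
E(d, Z) = 5*d (E(d, Z) = d*(-1 + 6) = d*5 = 5*d)
(E(-2, Q)*(-9))*V(1) = ((5*(-2))*(-9))*5 = -10*(-9)*5 = 90*5 = 450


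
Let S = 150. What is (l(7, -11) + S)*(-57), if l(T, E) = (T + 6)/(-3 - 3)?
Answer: -16853/2 ≈ -8426.5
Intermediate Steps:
l(T, E) = -1 - T/6 (l(T, E) = (6 + T)/(-6) = (6 + T)*(-⅙) = -1 - T/6)
(l(7, -11) + S)*(-57) = ((-1 - ⅙*7) + 150)*(-57) = ((-1 - 7/6) + 150)*(-57) = (-13/6 + 150)*(-57) = (887/6)*(-57) = -16853/2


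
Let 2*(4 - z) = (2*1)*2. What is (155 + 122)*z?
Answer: 554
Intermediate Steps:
z = 2 (z = 4 - 2*1*2/2 = 4 - 2 = 2)
(155 + 122)*z = (155 + 122)*2 = 277*2 = 554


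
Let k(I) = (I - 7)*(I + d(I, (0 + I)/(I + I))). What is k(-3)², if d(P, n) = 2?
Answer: 100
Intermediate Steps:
k(I) = (-7 + I)*(2 + I) (k(I) = (I - 7)*(I + 2) = (-7 + I)*(2 + I))
k(-3)² = (-14 + (-3)² - 5*(-3))² = (-14 + 9 + 15)² = 10² = 100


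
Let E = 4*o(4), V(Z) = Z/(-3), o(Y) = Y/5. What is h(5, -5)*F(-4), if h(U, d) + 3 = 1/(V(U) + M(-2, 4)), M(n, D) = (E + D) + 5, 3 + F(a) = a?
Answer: 3213/158 ≈ 20.335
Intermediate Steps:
o(Y) = Y/5 (o(Y) = Y*(⅕) = Y/5)
V(Z) = -Z/3 (V(Z) = Z*(-⅓) = -Z/3)
E = 16/5 (E = 4*((⅕)*4) = 4*(⅘) = 16/5 ≈ 3.2000)
F(a) = -3 + a
M(n, D) = 41/5 + D (M(n, D) = (16/5 + D) + 5 = 41/5 + D)
h(U, d) = -3 + 1/(61/5 - U/3) (h(U, d) = -3 + 1/(-U/3 + (41/5 + 4)) = -3 + 1/(-U/3 + 61/5) = -3 + 1/(61/5 - U/3))
h(5, -5)*F(-4) = (3*(178 - 5*5)/(-183 + 5*5))*(-3 - 4) = (3*(178 - 25)/(-183 + 25))*(-7) = (3*153/(-158))*(-7) = (3*(-1/158)*153)*(-7) = -459/158*(-7) = 3213/158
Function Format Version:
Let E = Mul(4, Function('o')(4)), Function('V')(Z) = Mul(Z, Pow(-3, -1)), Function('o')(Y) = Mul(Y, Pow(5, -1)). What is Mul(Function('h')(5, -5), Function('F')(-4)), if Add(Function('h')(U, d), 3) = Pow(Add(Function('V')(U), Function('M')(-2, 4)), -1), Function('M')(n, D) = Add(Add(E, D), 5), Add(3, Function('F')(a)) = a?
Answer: Rational(3213, 158) ≈ 20.335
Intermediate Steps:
Function('o')(Y) = Mul(Rational(1, 5), Y) (Function('o')(Y) = Mul(Y, Rational(1, 5)) = Mul(Rational(1, 5), Y))
Function('V')(Z) = Mul(Rational(-1, 3), Z) (Function('V')(Z) = Mul(Z, Rational(-1, 3)) = Mul(Rational(-1, 3), Z))
E = Rational(16, 5) (E = Mul(4, Mul(Rational(1, 5), 4)) = Mul(4, Rational(4, 5)) = Rational(16, 5) ≈ 3.2000)
Function('F')(a) = Add(-3, a)
Function('M')(n, D) = Add(Rational(41, 5), D) (Function('M')(n, D) = Add(Add(Rational(16, 5), D), 5) = Add(Rational(41, 5), D))
Function('h')(U, d) = Add(-3, Pow(Add(Rational(61, 5), Mul(Rational(-1, 3), U)), -1)) (Function('h')(U, d) = Add(-3, Pow(Add(Mul(Rational(-1, 3), U), Add(Rational(41, 5), 4)), -1)) = Add(-3, Pow(Add(Mul(Rational(-1, 3), U), Rational(61, 5)), -1)) = Add(-3, Pow(Add(Rational(61, 5), Mul(Rational(-1, 3), U)), -1)))
Mul(Function('h')(5, -5), Function('F')(-4)) = Mul(Mul(3, Pow(Add(-183, Mul(5, 5)), -1), Add(178, Mul(-5, 5))), Add(-3, -4)) = Mul(Mul(3, Pow(Add(-183, 25), -1), Add(178, -25)), -7) = Mul(Mul(3, Pow(-158, -1), 153), -7) = Mul(Mul(3, Rational(-1, 158), 153), -7) = Mul(Rational(-459, 158), -7) = Rational(3213, 158)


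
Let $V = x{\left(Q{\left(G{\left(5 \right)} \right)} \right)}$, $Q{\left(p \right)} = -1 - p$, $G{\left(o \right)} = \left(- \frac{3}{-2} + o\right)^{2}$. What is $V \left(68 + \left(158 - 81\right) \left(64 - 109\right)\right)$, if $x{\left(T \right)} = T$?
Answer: $\frac{587681}{4} \approx 1.4692 \cdot 10^{5}$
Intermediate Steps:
$G{\left(o \right)} = \left(\frac{3}{2} + o\right)^{2}$ ($G{\left(o \right)} = \left(\left(-3\right) \left(- \frac{1}{2}\right) + o\right)^{2} = \left(\frac{3}{2} + o\right)^{2}$)
$V = - \frac{173}{4}$ ($V = -1 - \frac{\left(3 + 2 \cdot 5\right)^{2}}{4} = -1 - \frac{\left(3 + 10\right)^{2}}{4} = -1 - \frac{13^{2}}{4} = -1 - \frac{1}{4} \cdot 169 = -1 - \frac{169}{4} = - \frac{173}{4} \approx -43.25$)
$V \left(68 + \left(158 - 81\right) \left(64 - 109\right)\right) = - \frac{173 \left(68 + \left(158 - 81\right) \left(64 - 109\right)\right)}{4} = - \frac{173 \left(68 + 77 \left(-45\right)\right)}{4} = - \frac{173 \left(68 - 3465\right)}{4} = \left(- \frac{173}{4}\right) \left(-3397\right) = \frac{587681}{4}$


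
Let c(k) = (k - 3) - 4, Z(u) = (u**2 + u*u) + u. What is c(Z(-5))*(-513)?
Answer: -19494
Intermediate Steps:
Z(u) = u + 2*u**2 (Z(u) = (u**2 + u**2) + u = 2*u**2 + u = u + 2*u**2)
c(k) = -7 + k (c(k) = (-3 + k) - 4 = -7 + k)
c(Z(-5))*(-513) = (-7 - 5*(1 + 2*(-5)))*(-513) = (-7 - 5*(1 - 10))*(-513) = (-7 - 5*(-9))*(-513) = (-7 + 45)*(-513) = 38*(-513) = -19494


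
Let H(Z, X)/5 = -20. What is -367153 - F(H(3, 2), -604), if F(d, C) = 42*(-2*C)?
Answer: -417889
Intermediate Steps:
H(Z, X) = -100 (H(Z, X) = 5*(-20) = -100)
F(d, C) = -84*C
-367153 - F(H(3, 2), -604) = -367153 - (-84)*(-604) = -367153 - 1*50736 = -367153 - 50736 = -417889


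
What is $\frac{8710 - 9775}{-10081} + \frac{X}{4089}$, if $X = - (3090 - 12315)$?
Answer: $\frac{32450670}{13740403} \approx 2.3617$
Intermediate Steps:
$X = 9225$ ($X = - (3090 - 12315) = \left(-1\right) \left(-9225\right) = 9225$)
$\frac{8710 - 9775}{-10081} + \frac{X}{4089} = \frac{8710 - 9775}{-10081} + \frac{9225}{4089} = \left(-1065\right) \left(- \frac{1}{10081}\right) + 9225 \cdot \frac{1}{4089} = \frac{1065}{10081} + \frac{3075}{1363} = \frac{32450670}{13740403}$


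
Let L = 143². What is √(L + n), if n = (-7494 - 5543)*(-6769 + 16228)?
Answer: I*√123296534 ≈ 11104.0*I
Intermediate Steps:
L = 20449
n = -123316983 (n = -13037*9459 = -123316983)
√(L + n) = √(20449 - 123316983) = √(-123296534) = I*√123296534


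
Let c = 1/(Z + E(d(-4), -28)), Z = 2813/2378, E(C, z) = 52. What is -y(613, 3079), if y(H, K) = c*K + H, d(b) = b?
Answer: -2925771/4361 ≈ -670.89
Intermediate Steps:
Z = 97/82 (Z = 2813*(1/2378) = 97/82 ≈ 1.1829)
c = 82/4361 (c = 1/(97/82 + 52) = 1/(4361/82) = 82/4361 ≈ 0.018803)
y(H, K) = H + 82*K/4361 (y(H, K) = 82*K/4361 + H = H + 82*K/4361)
-y(613, 3079) = -(613 + (82/4361)*3079) = -(613 + 252478/4361) = -1*2925771/4361 = -2925771/4361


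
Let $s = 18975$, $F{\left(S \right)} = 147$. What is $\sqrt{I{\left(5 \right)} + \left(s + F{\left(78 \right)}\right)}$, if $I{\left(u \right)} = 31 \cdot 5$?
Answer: $\sqrt{19277} \approx 138.84$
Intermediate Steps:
$I{\left(u \right)} = 155$
$\sqrt{I{\left(5 \right)} + \left(s + F{\left(78 \right)}\right)} = \sqrt{155 + \left(18975 + 147\right)} = \sqrt{155 + 19122} = \sqrt{19277}$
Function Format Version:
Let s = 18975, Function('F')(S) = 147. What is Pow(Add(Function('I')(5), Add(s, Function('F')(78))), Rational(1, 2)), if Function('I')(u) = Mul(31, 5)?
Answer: Pow(19277, Rational(1, 2)) ≈ 138.84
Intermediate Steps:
Function('I')(u) = 155
Pow(Add(Function('I')(5), Add(s, Function('F')(78))), Rational(1, 2)) = Pow(Add(155, Add(18975, 147)), Rational(1, 2)) = Pow(Add(155, 19122), Rational(1, 2)) = Pow(19277, Rational(1, 2))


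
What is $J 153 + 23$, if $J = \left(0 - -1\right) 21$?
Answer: $3236$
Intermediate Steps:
$J = 21$ ($J = \left(0 + 1\right) 21 = 1 \cdot 21 = 21$)
$J 153 + 23 = 21 \cdot 153 + 23 = 3213 + 23 = 3236$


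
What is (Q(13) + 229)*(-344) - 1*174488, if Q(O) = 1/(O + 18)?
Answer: -7851528/31 ≈ -2.5328e+5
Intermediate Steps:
Q(O) = 1/(18 + O)
(Q(13) + 229)*(-344) - 1*174488 = (1/(18 + 13) + 229)*(-344) - 1*174488 = (1/31 + 229)*(-344) - 174488 = (7100/31)*(-344) - 174488 = -2442400/31 - 174488 = -7851528/31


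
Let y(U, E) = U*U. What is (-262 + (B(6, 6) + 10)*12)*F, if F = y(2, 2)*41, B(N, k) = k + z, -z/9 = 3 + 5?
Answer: -153176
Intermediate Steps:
z = -72 (z = -9*(3 + 5) = -9*8 = -72)
y(U, E) = U**2
B(N, k) = -72 + k (B(N, k) = k - 72 = -72 + k)
F = 164 (F = 2**2*41 = 4*41 = 164)
(-262 + (B(6, 6) + 10)*12)*F = (-262 + ((-72 + 6) + 10)*12)*164 = (-262 + (-66 + 10)*12)*164 = (-262 - 56*12)*164 = (-262 - 672)*164 = -934*164 = -153176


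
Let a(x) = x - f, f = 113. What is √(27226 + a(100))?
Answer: √27213 ≈ 164.96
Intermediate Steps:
a(x) = -113 + x (a(x) = x - 1*113 = x - 113 = -113 + x)
√(27226 + a(100)) = √(27226 + (-113 + 100)) = √(27226 - 13) = √27213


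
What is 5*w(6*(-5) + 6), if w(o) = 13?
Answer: 65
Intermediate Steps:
5*w(6*(-5) + 6) = 5*13 = 65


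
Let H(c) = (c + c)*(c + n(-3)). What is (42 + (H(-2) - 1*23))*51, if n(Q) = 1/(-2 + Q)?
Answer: 7089/5 ≈ 1417.8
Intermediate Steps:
H(c) = 2*c*(-1/5 + c) (H(c) = (c + c)*(c + 1/(-2 - 3)) = (2*c)*(c + 1/(-5)) = (2*c)*(c - 1/5) = (2*c)*(-1/5 + c) = 2*c*(-1/5 + c))
(42 + (H(-2) - 1*23))*51 = (42 + ((2/5)*(-2)*(-1 + 5*(-2)) - 1*23))*51 = (42 + ((2/5)*(-2)*(-1 - 10) - 23))*51 = (42 + ((2/5)*(-2)*(-11) - 23))*51 = (42 + (44/5 - 23))*51 = (42 - 71/5)*51 = (139/5)*51 = 7089/5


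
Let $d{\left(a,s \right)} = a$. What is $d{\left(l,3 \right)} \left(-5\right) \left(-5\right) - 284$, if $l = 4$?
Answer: $-184$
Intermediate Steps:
$d{\left(l,3 \right)} \left(-5\right) \left(-5\right) - 284 = 4 \left(-5\right) \left(-5\right) - 284 = \left(-20\right) \left(-5\right) - 284 = 100 - 284 = -184$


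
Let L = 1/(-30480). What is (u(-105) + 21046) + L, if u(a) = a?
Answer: 638281679/30480 ≈ 20941.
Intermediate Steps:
L = -1/30480 ≈ -3.2808e-5
(u(-105) + 21046) + L = (-105 + 21046) - 1/30480 = 20941 - 1/30480 = 638281679/30480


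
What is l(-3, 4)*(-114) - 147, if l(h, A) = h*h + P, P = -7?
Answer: -375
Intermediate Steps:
l(h, A) = -7 + h**2 (l(h, A) = h*h - 7 = h**2 - 7 = -7 + h**2)
l(-3, 4)*(-114) - 147 = (-7 + (-3)**2)*(-114) - 147 = (-7 + 9)*(-114) - 147 = 2*(-114) - 147 = -228 - 147 = -375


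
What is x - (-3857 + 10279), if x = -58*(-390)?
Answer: 16198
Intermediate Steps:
x = 22620
x - (-3857 + 10279) = 22620 - (-3857 + 10279) = 22620 - 1*6422 = 22620 - 6422 = 16198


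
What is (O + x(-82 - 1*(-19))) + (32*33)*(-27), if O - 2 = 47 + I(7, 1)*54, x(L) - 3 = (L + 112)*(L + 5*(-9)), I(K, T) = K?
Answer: -33374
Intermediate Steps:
x(L) = 3 + (-45 + L)*(112 + L) (x(L) = 3 + (L + 112)*(L + 5*(-9)) = 3 + (112 + L)*(L - 45) = 3 + (112 + L)*(-45 + L) = 3 + (-45 + L)*(112 + L))
O = 427 (O = 2 + (47 + 7*54) = 2 + (47 + 378) = 2 + 425 = 427)
(O + x(-82 - 1*(-19))) + (32*33)*(-27) = (427 + (-5037 + (-82 - 1*(-19))**2 + 67*(-82 - 1*(-19)))) + (32*33)*(-27) = (427 + (-5037 + (-82 + 19)**2 + 67*(-82 + 19))) + 1056*(-27) = (427 + (-5037 + (-63)**2 + 67*(-63))) - 28512 = (427 + (-5037 + 3969 - 4221)) - 28512 = (427 - 5289) - 28512 = -4862 - 28512 = -33374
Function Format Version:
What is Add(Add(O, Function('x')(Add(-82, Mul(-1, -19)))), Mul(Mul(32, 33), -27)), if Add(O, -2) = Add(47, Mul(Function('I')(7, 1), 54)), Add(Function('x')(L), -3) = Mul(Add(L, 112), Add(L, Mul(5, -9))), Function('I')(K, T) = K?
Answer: -33374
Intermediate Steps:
Function('x')(L) = Add(3, Mul(Add(-45, L), Add(112, L))) (Function('x')(L) = Add(3, Mul(Add(L, 112), Add(L, Mul(5, -9)))) = Add(3, Mul(Add(112, L), Add(L, -45))) = Add(3, Mul(Add(112, L), Add(-45, L))) = Add(3, Mul(Add(-45, L), Add(112, L))))
O = 427 (O = Add(2, Add(47, Mul(7, 54))) = Add(2, Add(47, 378)) = Add(2, 425) = 427)
Add(Add(O, Function('x')(Add(-82, Mul(-1, -19)))), Mul(Mul(32, 33), -27)) = Add(Add(427, Add(-5037, Pow(Add(-82, Mul(-1, -19)), 2), Mul(67, Add(-82, Mul(-1, -19))))), Mul(Mul(32, 33), -27)) = Add(Add(427, Add(-5037, Pow(Add(-82, 19), 2), Mul(67, Add(-82, 19)))), Mul(1056, -27)) = Add(Add(427, Add(-5037, Pow(-63, 2), Mul(67, -63))), -28512) = Add(Add(427, Add(-5037, 3969, -4221)), -28512) = Add(Add(427, -5289), -28512) = Add(-4862, -28512) = -33374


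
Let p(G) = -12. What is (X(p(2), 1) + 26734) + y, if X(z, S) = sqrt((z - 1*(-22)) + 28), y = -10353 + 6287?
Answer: 22668 + sqrt(38) ≈ 22674.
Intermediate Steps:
y = -4066
X(z, S) = sqrt(50 + z) (X(z, S) = sqrt((z + 22) + 28) = sqrt((22 + z) + 28) = sqrt(50 + z))
(X(p(2), 1) + 26734) + y = (sqrt(50 - 12) + 26734) - 4066 = (sqrt(38) + 26734) - 4066 = (26734 + sqrt(38)) - 4066 = 22668 + sqrt(38)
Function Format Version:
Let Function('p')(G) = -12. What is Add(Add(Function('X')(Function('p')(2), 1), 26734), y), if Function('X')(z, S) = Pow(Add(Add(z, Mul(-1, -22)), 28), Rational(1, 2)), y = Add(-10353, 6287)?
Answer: Add(22668, Pow(38, Rational(1, 2))) ≈ 22674.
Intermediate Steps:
y = -4066
Function('X')(z, S) = Pow(Add(50, z), Rational(1, 2)) (Function('X')(z, S) = Pow(Add(Add(z, 22), 28), Rational(1, 2)) = Pow(Add(Add(22, z), 28), Rational(1, 2)) = Pow(Add(50, z), Rational(1, 2)))
Add(Add(Function('X')(Function('p')(2), 1), 26734), y) = Add(Add(Pow(Add(50, -12), Rational(1, 2)), 26734), -4066) = Add(Add(Pow(38, Rational(1, 2)), 26734), -4066) = Add(Add(26734, Pow(38, Rational(1, 2))), -4066) = Add(22668, Pow(38, Rational(1, 2)))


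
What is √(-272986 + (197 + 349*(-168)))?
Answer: I*√331421 ≈ 575.69*I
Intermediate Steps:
√(-272986 + (197 + 349*(-168))) = √(-272986 + (197 - 58632)) = √(-272986 - 58435) = √(-331421) = I*√331421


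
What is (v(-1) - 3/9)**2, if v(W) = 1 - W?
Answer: 25/9 ≈ 2.7778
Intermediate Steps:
(v(-1) - 3/9)**2 = ((1 - 1*(-1)) - 3/9)**2 = ((1 + 1) - 3*1/9)**2 = (2 - 1/3)**2 = (5/3)**2 = 25/9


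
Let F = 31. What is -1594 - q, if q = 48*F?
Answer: -3082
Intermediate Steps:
q = 1488 (q = 48*31 = 1488)
-1594 - q = -1594 - 1*1488 = -1594 - 1488 = -3082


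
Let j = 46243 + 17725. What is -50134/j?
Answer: -25067/31984 ≈ -0.78374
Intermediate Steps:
j = 63968
-50134/j = -50134/63968 = -50134*1/63968 = -25067/31984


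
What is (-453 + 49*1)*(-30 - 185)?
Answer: 86860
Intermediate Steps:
(-453 + 49*1)*(-30 - 185) = (-453 + 49)*(-215) = -404*(-215) = 86860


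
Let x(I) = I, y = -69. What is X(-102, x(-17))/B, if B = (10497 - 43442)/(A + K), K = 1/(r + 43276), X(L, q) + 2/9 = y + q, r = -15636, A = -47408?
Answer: -127104640543/1024424775 ≈ -124.07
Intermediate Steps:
X(L, q) = -623/9 + q (X(L, q) = -2/9 + (-69 + q) = -623/9 + q)
K = 1/27640 (K = 1/(-15636 + 43276) = 1/27640 ≈ 3.6179e-5)
B = 910599800/1310357119 (B = (10497 - 43442)/(-47408 + 1/27640) = -32945/(-1310357119/27640) = -32945*(-27640/1310357119) = 910599800/1310357119 ≈ 0.69493)
X(-102, x(-17))/B = (-623/9 - 17)/(910599800/1310357119) = -776/9*1310357119/910599800 = -127104640543/1024424775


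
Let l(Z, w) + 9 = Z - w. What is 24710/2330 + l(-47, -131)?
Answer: 19946/233 ≈ 85.605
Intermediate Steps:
l(Z, w) = -9 + Z - w (l(Z, w) = -9 + (Z - w) = -9 + Z - w)
24710/2330 + l(-47, -131) = 24710/2330 + (-9 - 47 - 1*(-131)) = 24710*(1/2330) + (-9 - 47 + 131) = 2471/233 + 75 = 19946/233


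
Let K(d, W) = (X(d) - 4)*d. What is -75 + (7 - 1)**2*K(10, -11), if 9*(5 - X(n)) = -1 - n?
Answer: 725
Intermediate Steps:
X(n) = 46/9 + n/9 (X(n) = 5 - (-1 - n)/9 = 5 + (1/9 + n/9) = 46/9 + n/9)
K(d, W) = d*(10/9 + d/9) (K(d, W) = ((46/9 + d/9) - 4)*d = (10/9 + d/9)*d = d*(10/9 + d/9))
-75 + (7 - 1)**2*K(10, -11) = -75 + (7 - 1)**2*((1/9)*10*(10 + 10)) = -75 + 6**2*((1/9)*10*20) = -75 + 36*(200/9) = -75 + 800 = 725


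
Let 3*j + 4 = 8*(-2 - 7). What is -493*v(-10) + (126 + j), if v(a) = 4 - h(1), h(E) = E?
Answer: -4135/3 ≈ -1378.3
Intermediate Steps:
j = -76/3 (j = -4/3 + (8*(-2 - 7))/3 = -4/3 + (8*(-9))/3 = -4/3 + (1/3)*(-72) = -4/3 - 24 = -76/3 ≈ -25.333)
v(a) = 3 (v(a) = 4 - 1*1 = 4 - 1 = 3)
-493*v(-10) + (126 + j) = -493*3 + (126 - 76/3) = -1479 + 302/3 = -4135/3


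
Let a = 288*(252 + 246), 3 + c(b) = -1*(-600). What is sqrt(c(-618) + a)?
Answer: sqrt(144021) ≈ 379.50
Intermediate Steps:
c(b) = 597 (c(b) = -3 - 1*(-600) = -3 + 600 = 597)
a = 143424 (a = 288*498 = 143424)
sqrt(c(-618) + a) = sqrt(597 + 143424) = sqrt(144021)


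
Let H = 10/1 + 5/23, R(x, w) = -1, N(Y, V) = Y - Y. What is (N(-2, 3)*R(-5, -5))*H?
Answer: 0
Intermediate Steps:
N(Y, V) = 0
H = 235/23 (H = 10*1 + 5*(1/23) = 10 + 5/23 = 235/23 ≈ 10.217)
(N(-2, 3)*R(-5, -5))*H = (0*(-1))*(235/23) = 0*(235/23) = 0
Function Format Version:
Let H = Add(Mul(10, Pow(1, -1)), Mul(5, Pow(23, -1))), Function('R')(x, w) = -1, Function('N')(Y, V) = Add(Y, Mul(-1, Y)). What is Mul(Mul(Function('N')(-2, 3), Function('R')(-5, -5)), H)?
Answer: 0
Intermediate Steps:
Function('N')(Y, V) = 0
H = Rational(235, 23) (H = Add(Mul(10, 1), Mul(5, Rational(1, 23))) = Add(10, Rational(5, 23)) = Rational(235, 23) ≈ 10.217)
Mul(Mul(Function('N')(-2, 3), Function('R')(-5, -5)), H) = Mul(Mul(0, -1), Rational(235, 23)) = Mul(0, Rational(235, 23)) = 0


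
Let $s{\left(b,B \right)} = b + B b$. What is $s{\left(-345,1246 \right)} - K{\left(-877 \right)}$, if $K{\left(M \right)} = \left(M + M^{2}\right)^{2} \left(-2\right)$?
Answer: $1180421840793$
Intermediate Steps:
$K{\left(M \right)} = - 2 \left(M + M^{2}\right)^{2}$
$s{\left(-345,1246 \right)} - K{\left(-877 \right)} = - 345 \left(1 + 1246\right) - - 2 \left(-877\right)^{2} \left(1 - 877\right)^{2} = \left(-345\right) 1247 - \left(-2\right) 769129 \left(-876\right)^{2} = -430215 - \left(-2\right) 769129 \cdot 767376 = -430215 - -1180422271008 = -430215 + 1180422271008 = 1180421840793$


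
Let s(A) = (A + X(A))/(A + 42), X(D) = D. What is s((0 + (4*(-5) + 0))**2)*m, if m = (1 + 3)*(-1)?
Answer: -1600/221 ≈ -7.2398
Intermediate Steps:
m = -4 (m = 4*(-1) = -4)
s(A) = 2*A/(42 + A) (s(A) = (A + A)/(A + 42) = (2*A)/(42 + A) = 2*A/(42 + A))
s((0 + (4*(-5) + 0))**2)*m = (2*(0 + (4*(-5) + 0))**2/(42 + (0 + (4*(-5) + 0))**2))*(-4) = (2*(0 + (-20 + 0))**2/(42 + (0 + (-20 + 0))**2))*(-4) = (2*(0 - 20)**2/(42 + (0 - 20)**2))*(-4) = (2*(-20)**2/(42 + (-20)**2))*(-4) = (2*400/(42 + 400))*(-4) = (2*400/442)*(-4) = (2*400*(1/442))*(-4) = (400/221)*(-4) = -1600/221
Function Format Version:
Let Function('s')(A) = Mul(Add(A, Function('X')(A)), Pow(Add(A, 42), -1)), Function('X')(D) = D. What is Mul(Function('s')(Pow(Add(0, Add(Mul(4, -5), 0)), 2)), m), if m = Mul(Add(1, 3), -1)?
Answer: Rational(-1600, 221) ≈ -7.2398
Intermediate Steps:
m = -4 (m = Mul(4, -1) = -4)
Function('s')(A) = Mul(2, A, Pow(Add(42, A), -1)) (Function('s')(A) = Mul(Add(A, A), Pow(Add(A, 42), -1)) = Mul(Mul(2, A), Pow(Add(42, A), -1)) = Mul(2, A, Pow(Add(42, A), -1)))
Mul(Function('s')(Pow(Add(0, Add(Mul(4, -5), 0)), 2)), m) = Mul(Mul(2, Pow(Add(0, Add(Mul(4, -5), 0)), 2), Pow(Add(42, Pow(Add(0, Add(Mul(4, -5), 0)), 2)), -1)), -4) = Mul(Mul(2, Pow(Add(0, Add(-20, 0)), 2), Pow(Add(42, Pow(Add(0, Add(-20, 0)), 2)), -1)), -4) = Mul(Mul(2, Pow(Add(0, -20), 2), Pow(Add(42, Pow(Add(0, -20), 2)), -1)), -4) = Mul(Mul(2, Pow(-20, 2), Pow(Add(42, Pow(-20, 2)), -1)), -4) = Mul(Mul(2, 400, Pow(Add(42, 400), -1)), -4) = Mul(Mul(2, 400, Pow(442, -1)), -4) = Mul(Mul(2, 400, Rational(1, 442)), -4) = Mul(Rational(400, 221), -4) = Rational(-1600, 221)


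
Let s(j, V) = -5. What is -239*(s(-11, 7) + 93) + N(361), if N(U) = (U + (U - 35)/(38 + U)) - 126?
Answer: -8297677/399 ≈ -20796.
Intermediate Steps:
N(U) = -126 + U + (-35 + U)/(38 + U) (N(U) = (U + (-35 + U)/(38 + U)) - 126 = -126 + U + (-35 + U)/(38 + U))
-239*(s(-11, 7) + 93) + N(361) = -239*(-5 + 93) + (-4823 + 361² - 87*361)/(38 + 361) = -239*88 + (-4823 + 130321 - 31407)/399 = -21032 + (1/399)*94091 = -21032 + 94091/399 = -8297677/399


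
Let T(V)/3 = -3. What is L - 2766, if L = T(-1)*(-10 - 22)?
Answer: -2478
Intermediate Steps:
T(V) = -9 (T(V) = 3*(-3) = -9)
L = 288 (L = -9*(-10 - 22) = -9*(-32) = 288)
L - 2766 = 288 - 2766 = -2478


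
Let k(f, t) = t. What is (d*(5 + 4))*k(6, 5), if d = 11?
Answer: 495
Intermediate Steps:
(d*(5 + 4))*k(6, 5) = (11*(5 + 4))*5 = (11*9)*5 = 99*5 = 495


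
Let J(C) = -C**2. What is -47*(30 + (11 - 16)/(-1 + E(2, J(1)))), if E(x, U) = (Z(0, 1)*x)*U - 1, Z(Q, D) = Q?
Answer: -3055/2 ≈ -1527.5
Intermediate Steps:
E(x, U) = -1 (E(x, U) = (0*x)*U - 1 = 0*U - 1 = 0 - 1 = -1)
-47*(30 + (11 - 16)/(-1 + E(2, J(1)))) = -47*(30 + (11 - 16)/(-1 - 1)) = -47*(30 - 5/(-2)) = -47*(30 - 5*(-1/2)) = -47*(30 + 5/2) = -47*65/2 = -3055/2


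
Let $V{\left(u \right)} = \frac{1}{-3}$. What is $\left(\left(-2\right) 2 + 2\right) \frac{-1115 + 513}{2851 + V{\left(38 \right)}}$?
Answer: $\frac{903}{2138} \approx 0.42236$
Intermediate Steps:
$V{\left(u \right)} = - \frac{1}{3}$
$\left(\left(-2\right) 2 + 2\right) \frac{-1115 + 513}{2851 + V{\left(38 \right)}} = \left(\left(-2\right) 2 + 2\right) \frac{-1115 + 513}{2851 - \frac{1}{3}} = \left(-4 + 2\right) \left(- \frac{602}{\frac{8552}{3}}\right) = - 2 \left(\left(-602\right) \frac{3}{8552}\right) = \left(-2\right) \left(- \frac{903}{4276}\right) = \frac{903}{2138}$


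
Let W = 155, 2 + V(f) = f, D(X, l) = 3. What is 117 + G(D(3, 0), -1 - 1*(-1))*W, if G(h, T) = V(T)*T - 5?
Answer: -658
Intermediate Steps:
V(f) = -2 + f
G(h, T) = -5 + T*(-2 + T) (G(h, T) = (-2 + T)*T - 5 = T*(-2 + T) - 5 = -5 + T*(-2 + T))
117 + G(D(3, 0), -1 - 1*(-1))*W = 117 + (-5 + (-1 - 1*(-1))*(-2 + (-1 - 1*(-1))))*155 = 117 + (-5 + (-1 + 1)*(-2 + (-1 + 1)))*155 = 117 + (-5 + 0*(-2 + 0))*155 = 117 + (-5 + 0*(-2))*155 = 117 + (-5 + 0)*155 = 117 - 5*155 = 117 - 775 = -658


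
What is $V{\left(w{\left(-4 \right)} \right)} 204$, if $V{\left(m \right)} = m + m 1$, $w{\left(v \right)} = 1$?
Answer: $408$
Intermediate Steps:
$V{\left(m \right)} = 2 m$ ($V{\left(m \right)} = m + m = 2 m$)
$V{\left(w{\left(-4 \right)} \right)} 204 = 2 \cdot 1 \cdot 204 = 2 \cdot 204 = 408$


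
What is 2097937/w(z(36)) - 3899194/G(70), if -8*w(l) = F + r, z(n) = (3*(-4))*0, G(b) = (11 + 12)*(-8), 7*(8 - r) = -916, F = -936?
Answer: 5421830671/128340 ≈ 42246.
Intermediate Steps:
r = 972/7 (r = 8 - 1/7*(-916) = 8 + 916/7 = 972/7 ≈ 138.86)
G(b) = -184 (G(b) = 23*(-8) = -184)
z(n) = 0 (z(n) = -12*0 = 0)
w(l) = 1395/14 (w(l) = -(-936 + 972/7)/8 = -1/8*(-5580/7) = 1395/14)
2097937/w(z(36)) - 3899194/G(70) = 2097937/(1395/14) - 3899194/(-184) = 2097937*(14/1395) - 3899194*(-1/184) = 29371118/1395 + 1949597/92 = 5421830671/128340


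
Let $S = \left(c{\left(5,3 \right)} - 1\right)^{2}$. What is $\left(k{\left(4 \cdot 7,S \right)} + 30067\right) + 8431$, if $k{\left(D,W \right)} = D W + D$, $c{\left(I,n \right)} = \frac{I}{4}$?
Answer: $\frac{154111}{4} \approx 38528.0$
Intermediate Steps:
$c{\left(I,n \right)} = \frac{I}{4}$ ($c{\left(I,n \right)} = I \frac{1}{4} = \frac{I}{4}$)
$S = \frac{1}{16}$ ($S = \left(\frac{1}{4} \cdot 5 - 1\right)^{2} = \left(\frac{5}{4} - 1\right)^{2} = \left(\frac{1}{4}\right)^{2} = \frac{1}{16} \approx 0.0625$)
$k{\left(D,W \right)} = D + D W$
$\left(k{\left(4 \cdot 7,S \right)} + 30067\right) + 8431 = \left(4 \cdot 7 \left(1 + \frac{1}{16}\right) + 30067\right) + 8431 = \left(28 \cdot \frac{17}{16} + 30067\right) + 8431 = \left(\frac{119}{4} + 30067\right) + 8431 = \frac{120387}{4} + 8431 = \frac{154111}{4}$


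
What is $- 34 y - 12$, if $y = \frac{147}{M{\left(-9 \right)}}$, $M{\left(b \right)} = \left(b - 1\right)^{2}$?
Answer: $- \frac{3099}{50} \approx -61.98$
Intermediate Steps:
$M{\left(b \right)} = \left(-1 + b\right)^{2}$
$y = \frac{147}{100}$ ($y = \frac{147}{\left(-1 - 9\right)^{2}} = \frac{147}{\left(-10\right)^{2}} = \frac{147}{100} \approx 1.47$)
$- 34 y - 12 = \left(-34\right) \frac{147}{100} - 12 = - \frac{2499}{50} - 12 = - \frac{3099}{50}$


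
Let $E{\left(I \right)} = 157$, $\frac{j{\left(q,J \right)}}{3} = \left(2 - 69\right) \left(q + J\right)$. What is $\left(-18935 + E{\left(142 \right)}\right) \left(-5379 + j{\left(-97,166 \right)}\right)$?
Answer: $361438944$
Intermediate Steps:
$j{\left(q,J \right)} = - 201 J - 201 q$ ($j{\left(q,J \right)} = 3 \left(2 - 69\right) \left(q + J\right) = 3 \left(- 67 \left(J + q\right)\right) = 3 \left(- 67 J - 67 q\right) = - 201 J - 201 q$)
$\left(-18935 + E{\left(142 \right)}\right) \left(-5379 + j{\left(-97,166 \right)}\right) = \left(-18935 + 157\right) \left(-5379 - 13869\right) = - 18778 \left(-5379 + \left(-33366 + 19497\right)\right) = - 18778 \left(-5379 - 13869\right) = \left(-18778\right) \left(-19248\right) = 361438944$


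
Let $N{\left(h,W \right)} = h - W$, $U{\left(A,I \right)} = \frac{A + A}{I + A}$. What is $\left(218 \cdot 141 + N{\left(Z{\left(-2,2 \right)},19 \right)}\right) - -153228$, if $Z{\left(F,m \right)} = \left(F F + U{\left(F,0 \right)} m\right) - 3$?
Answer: $183952$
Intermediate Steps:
$U{\left(A,I \right)} = \frac{2 A}{A + I}$
$Z{\left(F,m \right)} = -3 + F^{2} + 2 m$ ($Z{\left(F,m \right)} = \left(F F + \frac{2 F}{F + 0} m\right) - 3 = \left(F^{2} + \frac{2 F}{F} m\right) - 3 = \left(F^{2} + 2 m\right) - 3 = -3 + F^{2} + 2 m$)
$\left(218 \cdot 141 + N{\left(Z{\left(-2,2 \right)},19 \right)}\right) - -153228 = \left(218 \cdot 141 + \left(\left(-3 + \left(-2\right)^{2} + 2 \cdot 2\right) - 19\right)\right) - -153228 = \left(30738 + \left(\left(-3 + 4 + 4\right) - 19\right)\right) + 153228 = \left(30738 + \left(5 - 19\right)\right) + 153228 = \left(30738 - 14\right) + 153228 = 30724 + 153228 = 183952$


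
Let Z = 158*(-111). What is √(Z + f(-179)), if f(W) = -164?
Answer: I*√17702 ≈ 133.05*I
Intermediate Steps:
Z = -17538
√(Z + f(-179)) = √(-17538 - 164) = √(-17702) = I*√17702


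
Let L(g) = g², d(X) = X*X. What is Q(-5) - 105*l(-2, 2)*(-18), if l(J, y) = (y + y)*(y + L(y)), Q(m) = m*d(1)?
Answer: 45355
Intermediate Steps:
d(X) = X²
Q(m) = m (Q(m) = m*1² = m*1 = m)
l(J, y) = 2*y*(y + y²) (l(J, y) = (y + y)*(y + y²) = (2*y)*(y + y²) = 2*y*(y + y²))
Q(-5) - 105*l(-2, 2)*(-18) = -5 - 105*2*2²*(1 + 2)*(-18) = -5 - 105*2*4*3*(-18) = -5 - 2520*(-18) = -5 - 105*(-432) = -5 + 45360 = 45355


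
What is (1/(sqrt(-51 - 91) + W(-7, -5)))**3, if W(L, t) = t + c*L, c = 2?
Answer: -1/(19 - I*sqrt(142))**3 ≈ 9.7043e-6 - 8.8111e-5*I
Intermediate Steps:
W(L, t) = t + 2*L
(1/(sqrt(-51 - 91) + W(-7, -5)))**3 = (1/(sqrt(-51 - 91) + (-5 + 2*(-7))))**3 = (1/(sqrt(-142) + (-5 - 14)))**3 = (1/(I*sqrt(142) - 19))**3 = (1/(-19 + I*sqrt(142)))**3 = (-19 + I*sqrt(142))**(-3)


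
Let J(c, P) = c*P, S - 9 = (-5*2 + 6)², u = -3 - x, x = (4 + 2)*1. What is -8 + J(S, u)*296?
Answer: -66608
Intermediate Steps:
x = 6 (x = 6*1 = 6)
u = -9 (u = -3 - 1*6 = -3 - 6 = -9)
S = 25 (S = 9 + (-5*2 + 6)² = 9 + (-10 + 6)² = 9 + (-4)² = 9 + 16 = 25)
J(c, P) = P*c
-8 + J(S, u)*296 = -8 - 9*25*296 = -8 - 225*296 = -8 - 66600 = -66608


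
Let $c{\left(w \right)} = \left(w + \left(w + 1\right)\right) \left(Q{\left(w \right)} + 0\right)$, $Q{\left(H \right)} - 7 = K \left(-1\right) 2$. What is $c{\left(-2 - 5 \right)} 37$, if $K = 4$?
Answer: $481$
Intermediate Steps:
$Q{\left(H \right)} = -1$ ($Q{\left(H \right)} = 7 + 4 \left(-1\right) 2 = 7 - 8 = -1$)
$c{\left(w \right)} = -1 - 2 w$ ($c{\left(w \right)} = \left(w + \left(w + 1\right)\right) \left(-1 + 0\right) = \left(w + \left(1 + w\right)\right) \left(-1\right) = \left(1 + 2 w\right) \left(-1\right) = -1 - 2 w$)
$c{\left(-2 - 5 \right)} 37 = \left(-1 - 2 \left(-2 - 5\right)\right) 37 = \left(-1 - -14\right) 37 = \left(-1 + 14\right) 37 = 13 \cdot 37 = 481$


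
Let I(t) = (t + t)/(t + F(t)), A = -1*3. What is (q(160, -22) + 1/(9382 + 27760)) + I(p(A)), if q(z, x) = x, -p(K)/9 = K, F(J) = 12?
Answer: -9954043/482846 ≈ -20.615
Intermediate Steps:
A = -3
p(K) = -9*K
I(t) = 2*t/(12 + t) (I(t) = (t + t)/(t + 12) = (2*t)/(12 + t) = 2*t/(12 + t))
(q(160, -22) + 1/(9382 + 27760)) + I(p(A)) = (-22 + 1/(9382 + 27760)) + 2*(-9*(-3))/(12 - 9*(-3)) = (-22 + 1/37142) + 2*27/(12 + 27) = (-22 + 1/37142) + 2*27/39 = -817123/37142 + 2*27*(1/39) = -817123/37142 + 18/13 = -9954043/482846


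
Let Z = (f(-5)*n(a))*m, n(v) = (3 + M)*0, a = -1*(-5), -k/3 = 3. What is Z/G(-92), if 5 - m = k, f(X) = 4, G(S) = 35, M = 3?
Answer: 0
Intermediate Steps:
k = -9 (k = -3*3 = -9)
a = 5
n(v) = 0 (n(v) = (3 + 3)*0 = 6*0 = 0)
m = 14 (m = 5 - 1*(-9) = 5 + 9 = 14)
Z = 0 (Z = (4*0)*14 = 0*14 = 0)
Z/G(-92) = 0/35 = 0*(1/35) = 0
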